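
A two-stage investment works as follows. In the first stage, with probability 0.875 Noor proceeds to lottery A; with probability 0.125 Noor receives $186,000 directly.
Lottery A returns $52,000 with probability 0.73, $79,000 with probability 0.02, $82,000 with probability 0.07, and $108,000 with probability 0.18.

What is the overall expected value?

EV(A) = 0.73 × 52000 + 0.02 × 79000 + 0.07 × 82000 + 0.18 × 108000 = 37960 + 1580 + 5740 + 19440 = 64720
Branch B: 186000 (certain)
Overall = 0.875 × 64720 + 0.125 × 186000 = 56630 + 23250 = 79880

$79,880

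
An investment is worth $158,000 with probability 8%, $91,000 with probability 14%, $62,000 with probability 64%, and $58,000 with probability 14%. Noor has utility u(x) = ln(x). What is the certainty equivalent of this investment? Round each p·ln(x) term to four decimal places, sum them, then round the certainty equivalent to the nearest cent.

$69,842.64

E[u] = 0.08·ln(158000) + 0.14·ln(91000) + 0.64·ln(62000) + 0.14·ln(58000) = 0.9576 + 1.5986 + 7.0623 + 1.5355 = 11.1540
CE = e^11.1540 ≈ 69842.64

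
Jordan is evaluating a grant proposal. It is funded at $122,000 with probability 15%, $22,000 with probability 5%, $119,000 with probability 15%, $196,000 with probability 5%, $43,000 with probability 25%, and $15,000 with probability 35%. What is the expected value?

EV = 0.15 × 122000 + 0.05 × 22000 + 0.15 × 119000 + 0.05 × 196000 + 0.25 × 43000 + 0.35 × 15000 = 18300 + 1100 + 17850 + 9800 + 10750 + 5250 = 63050

$63,050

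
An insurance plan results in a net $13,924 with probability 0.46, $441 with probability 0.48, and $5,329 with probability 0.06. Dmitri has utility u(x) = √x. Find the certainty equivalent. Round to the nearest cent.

E[u] = 0.46·√13924 + 0.48·√441 + 0.06·√5329 = 0.46·118 + 0.48·21 + 0.06·73 = 68.74
CE = (68.74)² = 4725.1876

$4,725.19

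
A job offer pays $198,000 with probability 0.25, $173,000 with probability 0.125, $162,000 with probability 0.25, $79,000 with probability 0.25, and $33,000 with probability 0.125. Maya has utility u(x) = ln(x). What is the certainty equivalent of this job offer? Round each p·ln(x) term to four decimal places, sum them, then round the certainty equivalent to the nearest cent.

E[u] = 0.25·ln(198000) + 0.125·ln(173000) + 0.25·ln(162000) + 0.25·ln(79000) + 0.125·ln(33000) = 3.0490 + 1.5076 + 2.9988 + 2.8193 + 1.3005 = 11.6752
CE = e^11.6752 ≈ 117618.31

$117,618.31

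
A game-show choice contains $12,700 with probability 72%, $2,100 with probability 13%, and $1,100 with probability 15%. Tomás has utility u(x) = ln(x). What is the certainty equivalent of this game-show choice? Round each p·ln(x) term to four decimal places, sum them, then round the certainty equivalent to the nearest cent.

E[u] = 0.72·ln(12700) + 0.13·ln(2100) + 0.15·ln(1100) = 6.8035 + 0.9945 + 1.0505 = 8.8485
CE = e^8.8485 ≈ 6963.94

$6,963.94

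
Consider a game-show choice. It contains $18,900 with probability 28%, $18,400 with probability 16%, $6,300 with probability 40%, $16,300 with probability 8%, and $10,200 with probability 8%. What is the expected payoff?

EV = 0.28 × 18900 + 0.16 × 18400 + 0.4 × 6300 + 0.08 × 16300 + 0.08 × 10200 = 5292 + 2944 + 2520 + 1304 + 816 = 12876

$12,876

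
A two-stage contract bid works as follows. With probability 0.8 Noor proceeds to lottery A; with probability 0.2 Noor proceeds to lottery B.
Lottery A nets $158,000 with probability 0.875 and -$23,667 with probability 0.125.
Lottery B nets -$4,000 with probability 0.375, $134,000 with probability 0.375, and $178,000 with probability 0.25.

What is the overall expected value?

EV(A) = 0.875 × 158000 + 0.125 × (-23667) = 138250 − 2958.375 = 135291.625
EV(B) = 0.375 × (-4000) + 0.375 × 134000 + 0.25 × 178000 = -1500 + 50250 + 44500 = 93250
Overall = 0.8 × 135291.625 + 0.2 × 93250 = 108233.3 + 18650 = 126883.3

$126,883.30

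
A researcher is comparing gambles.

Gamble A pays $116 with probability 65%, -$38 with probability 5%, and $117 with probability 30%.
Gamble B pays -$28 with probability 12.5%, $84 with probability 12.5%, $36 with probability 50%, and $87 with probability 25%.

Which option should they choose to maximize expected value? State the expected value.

Gamble A = 0.65 × 116 + 0.05 × (-38) + 0.3 × 117 = 75.4 − 1.9 + 35.1 = 108.6
Gamble B = 0.125 × (-28) + 0.125 × 84 + 0.5 × 36 + 0.25 × 87 = -3.5 + 10.5 + 18 + 21.75 = 46.75

Gamble A ($108.60)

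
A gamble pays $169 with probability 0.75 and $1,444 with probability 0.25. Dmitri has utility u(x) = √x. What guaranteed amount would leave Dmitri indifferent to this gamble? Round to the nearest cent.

E[u] = 0.75·√169 + 0.25·√1444 = 0.75·13 + 0.25·38 = 19.25
CE = (19.25)² = 370.5625

$370.56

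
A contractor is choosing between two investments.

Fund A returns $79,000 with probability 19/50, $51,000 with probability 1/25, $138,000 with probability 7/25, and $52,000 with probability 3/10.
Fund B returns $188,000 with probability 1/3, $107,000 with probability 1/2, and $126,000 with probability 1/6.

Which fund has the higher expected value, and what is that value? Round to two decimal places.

Fund A = 19/50 × 79000 + 1/25 × 51000 + 7/25 × 138000 + 3/10 × 52000 = 30020 + 2040 + 38640 + 15600 = 86300
Fund B = 1/3 × 188000 + 1/2 × 107000 + 1/6 × 126000 = 62666.6667 + 53500 + 21000 = 137166.6667

Fund B ($137,166.67)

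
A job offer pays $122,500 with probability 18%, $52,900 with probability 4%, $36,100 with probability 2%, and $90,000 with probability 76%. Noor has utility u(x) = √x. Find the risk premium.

E[u] = 0.18·√122500 + 0.04·√52900 + 0.02·√36100 + 0.76·√90000 = 0.18·350 + 0.04·230 + 0.02·190 + 0.76·300 = 304
CE = (304)² = 92416
Risk premium = EV − CE = 93288 − 92416 = 872

$872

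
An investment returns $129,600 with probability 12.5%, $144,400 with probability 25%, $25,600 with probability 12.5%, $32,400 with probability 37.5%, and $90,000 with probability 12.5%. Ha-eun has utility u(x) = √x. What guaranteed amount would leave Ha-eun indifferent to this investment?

E[u] = 0.125·√129600 + 0.25·√144400 + 0.125·√25600 + 0.375·√32400 + 0.125·√90000 = 0.125·360 + 0.25·380 + 0.125·160 + 0.375·180 + 0.125·300 = 265
CE = (265)² = 70225

$70,225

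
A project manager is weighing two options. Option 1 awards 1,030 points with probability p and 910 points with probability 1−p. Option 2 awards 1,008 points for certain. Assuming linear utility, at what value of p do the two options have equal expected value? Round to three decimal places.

p·1030 + (1−p)·910 = 1008
120p + 910 = 1008
p = (1008 − 910) / 120

p = 0.817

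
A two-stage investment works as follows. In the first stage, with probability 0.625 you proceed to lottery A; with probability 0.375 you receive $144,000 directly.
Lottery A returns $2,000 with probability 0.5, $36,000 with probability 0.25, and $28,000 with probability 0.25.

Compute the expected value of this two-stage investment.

$64,625

EV(A) = 0.5 × 2000 + 0.25 × 36000 + 0.25 × 28000 = 1000 + 9000 + 7000 = 17000
Branch B: 144000 (certain)
Overall = 0.625 × 17000 + 0.375 × 144000 = 10625 + 54000 = 64625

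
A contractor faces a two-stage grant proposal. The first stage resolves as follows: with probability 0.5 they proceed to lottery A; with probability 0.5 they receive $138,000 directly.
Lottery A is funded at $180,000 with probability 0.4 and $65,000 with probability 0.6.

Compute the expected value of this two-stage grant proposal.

$124,500

EV(A) = 0.4 × 180000 + 0.6 × 65000 = 72000 + 39000 = 111000
Branch B: 138000 (certain)
Overall = 0.5 × 111000 + 0.5 × 138000 = 55500 + 69000 = 124500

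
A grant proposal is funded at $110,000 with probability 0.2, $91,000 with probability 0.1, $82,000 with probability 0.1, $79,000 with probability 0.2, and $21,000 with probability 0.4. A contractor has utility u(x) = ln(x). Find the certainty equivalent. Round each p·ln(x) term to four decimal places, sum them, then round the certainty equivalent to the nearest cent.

E[u] = 0.2·ln(110000) + 0.1·ln(91000) + 0.1·ln(82000) + 0.2·ln(79000) + 0.4·ln(21000) = 2.3216 + 1.1419 + 1.1314 + 2.2554 + 3.9809 = 10.8312
CE = e^10.8312 ≈ 50574.36

$50,574.36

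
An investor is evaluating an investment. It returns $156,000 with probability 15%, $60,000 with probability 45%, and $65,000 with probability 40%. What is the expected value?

EV = 0.15 × 156000 + 0.45 × 60000 + 0.4 × 65000 = 23400 + 27000 + 26000 = 76400

$76,400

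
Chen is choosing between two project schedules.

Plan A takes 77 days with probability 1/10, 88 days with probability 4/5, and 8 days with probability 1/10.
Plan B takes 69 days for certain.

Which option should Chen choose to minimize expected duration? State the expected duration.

Plan A = 1/10 × 77 + 4/5 × 88 + 1/10 × 8 = 7.7 + 70.4 + 0.8 = 78.9
Plan B: 69 (certain)

Plan B (69 days)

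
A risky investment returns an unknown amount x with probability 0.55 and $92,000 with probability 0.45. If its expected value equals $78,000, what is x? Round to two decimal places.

x = $66,545.45

0.55·x + 0.45·92000 = 78000
0.55·x = 78000 − 41400 = 36600
x = 36600 / 0.55 = 66545.4545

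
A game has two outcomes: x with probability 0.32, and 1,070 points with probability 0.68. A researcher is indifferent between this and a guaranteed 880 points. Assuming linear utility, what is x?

0.32·x + 0.68·1070 = 880
0.32·x = 880 − 727.6 = 152.4
x = 152.4 / 0.32 = 476.25

x = 476.25 points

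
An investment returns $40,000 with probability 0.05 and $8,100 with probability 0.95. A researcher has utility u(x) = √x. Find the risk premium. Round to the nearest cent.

$574.75

E[u] = 0.05·√40000 + 0.95·√8100 = 0.05·200 + 0.95·90 = 95.5
CE = (95.5)² = 9120.25
Risk premium = EV − CE = 9695 − 9120.25 = 574.75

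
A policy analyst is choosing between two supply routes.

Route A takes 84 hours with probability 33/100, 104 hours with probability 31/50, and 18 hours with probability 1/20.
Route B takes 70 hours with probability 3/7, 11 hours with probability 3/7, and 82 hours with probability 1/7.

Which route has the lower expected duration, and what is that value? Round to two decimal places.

Route A = 33/100 × 84 + 31/50 × 104 + 1/20 × 18 = 27.72 + 64.48 + 0.9 = 93.1
Route B = 3/7 × 70 + 3/7 × 11 + 1/7 × 82 = 30 + 4.7143 + 11.7143 = 46.4286

Route B (46.43 hours)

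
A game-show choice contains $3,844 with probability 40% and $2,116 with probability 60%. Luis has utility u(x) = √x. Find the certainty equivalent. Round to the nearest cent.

$2,745.76

E[u] = 0.4·√3844 + 0.6·√2116 = 0.4·62 + 0.6·46 = 52.4
CE = (52.4)² = 2745.76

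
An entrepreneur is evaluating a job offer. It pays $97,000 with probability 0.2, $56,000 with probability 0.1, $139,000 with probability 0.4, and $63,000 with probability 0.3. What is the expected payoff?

$99,500

EV = 0.2 × 97000 + 0.1 × 56000 + 0.4 × 139000 + 0.3 × 63000 = 19400 + 5600 + 55600 + 18900 = 99500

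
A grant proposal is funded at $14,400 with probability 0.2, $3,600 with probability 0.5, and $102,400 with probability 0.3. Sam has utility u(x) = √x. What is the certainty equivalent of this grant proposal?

$22,500

E[u] = 0.2·√14400 + 0.5·√3600 + 0.3·√102400 = 0.2·120 + 0.5·60 + 0.3·320 = 150
CE = (150)² = 22500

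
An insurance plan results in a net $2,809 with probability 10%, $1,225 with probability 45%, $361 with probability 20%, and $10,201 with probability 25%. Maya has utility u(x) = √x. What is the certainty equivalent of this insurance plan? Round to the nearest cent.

E[u] = 0.1·√2809 + 0.45·√1225 + 0.2·√361 + 0.25·√10201 = 0.1·53 + 0.45·35 + 0.2·19 + 0.25·101 = 50.1
CE = (50.1)² = 2510.01

$2,510.01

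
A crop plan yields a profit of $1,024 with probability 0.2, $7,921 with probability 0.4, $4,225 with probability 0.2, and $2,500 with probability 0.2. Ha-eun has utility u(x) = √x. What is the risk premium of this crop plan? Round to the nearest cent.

E[u] = 0.2·√1024 + 0.4·√7921 + 0.2·√4225 + 0.2·√2500 = 0.2·32 + 0.4·89 + 0.2·65 + 0.2·50 = 65
CE = (65)² = 4225
Risk premium = EV − CE = 4718.2 − 4225 = 493.2

$493.20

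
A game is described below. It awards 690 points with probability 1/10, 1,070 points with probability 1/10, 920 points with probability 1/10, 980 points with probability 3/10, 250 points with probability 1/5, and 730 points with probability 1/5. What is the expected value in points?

EV = 1/10 × 690 + 1/10 × 1070 + 1/10 × 920 + 3/10 × 980 + 1/5 × 250 + 1/5 × 730 = 69 + 107 + 92 + 294 + 50 + 146 = 758

758 points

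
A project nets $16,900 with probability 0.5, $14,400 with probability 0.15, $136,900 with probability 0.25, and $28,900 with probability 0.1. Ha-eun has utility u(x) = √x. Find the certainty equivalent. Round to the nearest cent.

E[u] = 0.5·√16900 + 0.15·√14400 + 0.25·√136900 + 0.1·√28900 = 0.5·130 + 0.15·120 + 0.25·370 + 0.1·170 = 192.5
CE = (192.5)² = 37056.25

$37,056.25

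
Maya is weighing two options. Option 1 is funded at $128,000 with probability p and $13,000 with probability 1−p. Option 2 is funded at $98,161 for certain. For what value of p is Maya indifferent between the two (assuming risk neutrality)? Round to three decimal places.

p = 0.741

p·128000 + (1−p)·13000 = 98161
115000p + 13000 = 98161
p = (98161 − 13000) / 115000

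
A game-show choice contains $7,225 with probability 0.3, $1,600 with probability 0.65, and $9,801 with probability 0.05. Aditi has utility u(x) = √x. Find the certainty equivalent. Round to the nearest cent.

E[u] = 0.3·√7225 + 0.65·√1600 + 0.05·√9801 = 0.3·85 + 0.65·40 + 0.05·99 = 56.45
CE = (56.45)² = 3186.6025

$3,186.60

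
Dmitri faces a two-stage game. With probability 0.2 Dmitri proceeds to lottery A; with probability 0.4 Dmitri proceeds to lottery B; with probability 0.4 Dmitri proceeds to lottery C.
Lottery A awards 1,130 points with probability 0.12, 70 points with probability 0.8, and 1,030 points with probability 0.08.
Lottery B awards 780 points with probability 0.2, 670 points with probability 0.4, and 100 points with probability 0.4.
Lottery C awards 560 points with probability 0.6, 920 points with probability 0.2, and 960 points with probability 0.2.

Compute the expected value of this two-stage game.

525.2 points

EV(A) = 0.12 × 1130 + 0.8 × 70 + 0.08 × 1030 = 135.6 + 56 + 82.4 = 274
EV(B) = 0.2 × 780 + 0.4 × 670 + 0.4 × 100 = 156 + 268 + 40 = 464
EV(C) = 0.6 × 560 + 0.2 × 920 + 0.2 × 960 = 336 + 184 + 192 = 712
Overall = 0.2 × 274 + 0.4 × 464 + 0.4 × 712 = 54.8 + 185.6 + 284.8 = 525.2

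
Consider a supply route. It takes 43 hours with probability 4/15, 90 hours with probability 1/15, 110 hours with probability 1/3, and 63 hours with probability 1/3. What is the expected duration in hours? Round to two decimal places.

75.13 hours

EV = 4/15 × 43 + 1/15 × 90 + 1/3 × 110 + 1/3 × 63 = 11.4667 + 6 + 36.6667 + 21 = 75.1333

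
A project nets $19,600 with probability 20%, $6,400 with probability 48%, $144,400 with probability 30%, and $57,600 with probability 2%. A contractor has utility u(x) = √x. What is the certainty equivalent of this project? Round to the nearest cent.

E[u] = 0.2·√19600 + 0.48·√6400 + 0.3·√144400 + 0.02·√57600 = 0.2·140 + 0.48·80 + 0.3·380 + 0.02·240 = 185.2
CE = (185.2)² = 34299.04

$34,299.04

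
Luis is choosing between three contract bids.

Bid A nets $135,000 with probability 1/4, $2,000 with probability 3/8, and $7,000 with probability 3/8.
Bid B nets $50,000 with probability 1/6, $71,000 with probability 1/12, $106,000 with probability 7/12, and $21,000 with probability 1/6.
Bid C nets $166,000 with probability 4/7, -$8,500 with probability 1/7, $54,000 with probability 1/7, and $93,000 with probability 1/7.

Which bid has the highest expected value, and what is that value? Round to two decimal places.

Bid C ($114,642.86)

Bid A = 1/4 × 135000 + 3/8 × 2000 + 3/8 × 7000 = 33750 + 750 + 2625 = 37125
Bid B = 1/6 × 50000 + 1/12 × 71000 + 7/12 × 106000 + 1/6 × 21000 = 8333.3333 + 5916.6667 + 61833.3333 + 3500 = 79583.3333
Bid C = 4/7 × 166000 + 1/7 × (-8500) + 1/7 × 54000 + 1/7 × 93000 = 94857.1429 − 1214.2857 + 7714.2857 + 13285.7143 = 114642.8571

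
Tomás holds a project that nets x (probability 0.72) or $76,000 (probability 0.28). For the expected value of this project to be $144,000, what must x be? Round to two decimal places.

0.72·x + 0.28·76000 = 144000
0.72·x = 144000 − 21280 = 122720
x = 122720 / 0.72 = 170444.4444

x = $170,444.44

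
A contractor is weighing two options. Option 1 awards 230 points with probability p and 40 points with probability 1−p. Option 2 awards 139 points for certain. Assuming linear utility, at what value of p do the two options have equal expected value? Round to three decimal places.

p = 0.521

p·230 + (1−p)·40 = 139
190p + 40 = 139
p = (139 − 40) / 190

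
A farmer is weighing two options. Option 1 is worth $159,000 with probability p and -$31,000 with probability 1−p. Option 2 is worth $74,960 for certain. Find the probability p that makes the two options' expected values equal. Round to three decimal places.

p·159000 + (1−p)·(-31000) = 74960
190000p − 31000 = 74960
p = (74960 + 31000) / 190000

p = 0.558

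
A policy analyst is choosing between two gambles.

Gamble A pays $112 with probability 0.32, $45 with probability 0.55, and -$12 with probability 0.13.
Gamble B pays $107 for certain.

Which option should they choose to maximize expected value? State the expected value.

Gamble A = 0.32 × 112 + 0.55 × 45 + 0.13 × (-12) = 35.84 + 24.75 − 1.56 = 59.03
Gamble B: 107 (certain)

Gamble B ($107)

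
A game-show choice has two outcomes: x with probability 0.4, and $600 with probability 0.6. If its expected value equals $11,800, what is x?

0.4·x + 0.6·600 = 11800
0.4·x = 11800 − 360 = 11440
x = 11440 / 0.4 = 28600

x = $28,600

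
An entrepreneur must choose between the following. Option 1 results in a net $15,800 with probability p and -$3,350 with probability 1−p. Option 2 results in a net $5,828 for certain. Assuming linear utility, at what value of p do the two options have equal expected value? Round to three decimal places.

p = 0.479

p·15800 + (1−p)·(-3350) = 5828
19150p − 3350 = 5828
p = (5828 + 3350) / 19150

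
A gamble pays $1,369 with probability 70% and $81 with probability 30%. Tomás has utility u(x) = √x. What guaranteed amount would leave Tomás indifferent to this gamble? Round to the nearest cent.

E[u] = 0.7·√1369 + 0.3·√81 = 0.7·37 + 0.3·9 = 28.6
CE = (28.6)² = 817.96

$817.96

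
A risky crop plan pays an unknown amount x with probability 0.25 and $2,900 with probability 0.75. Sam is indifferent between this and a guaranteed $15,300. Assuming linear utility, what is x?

x = $52,500

0.25·x + 0.75·2900 = 15300
0.25·x = 15300 − 2175 = 13125
x = 13125 / 0.25 = 52500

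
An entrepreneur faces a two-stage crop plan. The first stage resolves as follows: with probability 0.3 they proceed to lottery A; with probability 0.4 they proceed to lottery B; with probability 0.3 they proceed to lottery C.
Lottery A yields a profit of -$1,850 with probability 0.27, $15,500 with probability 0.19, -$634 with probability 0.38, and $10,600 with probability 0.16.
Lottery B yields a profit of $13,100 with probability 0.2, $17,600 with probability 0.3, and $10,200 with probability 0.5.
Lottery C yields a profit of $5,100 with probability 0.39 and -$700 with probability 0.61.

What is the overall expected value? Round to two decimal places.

$6,838.77

EV(A) = 0.27 × (-1850) + 0.19 × 15500 + 0.38 × (-634) + 0.16 × 10600 = -499.5 + 2945 − 240.92 + 1696 = 3900.58
EV(B) = 0.2 × 13100 + 0.3 × 17600 + 0.5 × 10200 = 2620 + 5280 + 5100 = 13000
EV(C) = 0.39 × 5100 + 0.61 × (-700) = 1989 − 427 = 1562
Overall = 0.3 × 3900.58 + 0.4 × 13000 + 0.3 × 1562 = 1170.174 + 5200 + 468.6 = 6838.774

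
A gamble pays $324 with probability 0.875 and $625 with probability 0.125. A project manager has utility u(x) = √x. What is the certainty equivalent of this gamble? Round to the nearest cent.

E[u] = 0.875·√324 + 0.125·√625 = 0.875·18 + 0.125·25 = 18.875
CE = (18.875)² = 356.265625

$356.27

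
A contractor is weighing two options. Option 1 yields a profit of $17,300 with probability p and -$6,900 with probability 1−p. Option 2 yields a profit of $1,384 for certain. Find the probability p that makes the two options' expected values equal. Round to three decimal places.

p = 0.342

p·17300 + (1−p)·(-6900) = 1384
24200p − 6900 = 1384
p = (1384 + 6900) / 24200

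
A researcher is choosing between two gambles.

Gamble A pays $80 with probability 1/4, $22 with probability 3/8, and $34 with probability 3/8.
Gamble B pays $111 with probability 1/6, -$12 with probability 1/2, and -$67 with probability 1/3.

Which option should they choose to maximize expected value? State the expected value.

Gamble A = 1/4 × 80 + 3/8 × 22 + 3/8 × 34 = 20 + 8.25 + 12.75 = 41
Gamble B = 1/6 × 111 + 1/2 × (-12) + 1/3 × (-67) = 18.5 − 6 − 22.3333 = -9.8333

Gamble A ($41)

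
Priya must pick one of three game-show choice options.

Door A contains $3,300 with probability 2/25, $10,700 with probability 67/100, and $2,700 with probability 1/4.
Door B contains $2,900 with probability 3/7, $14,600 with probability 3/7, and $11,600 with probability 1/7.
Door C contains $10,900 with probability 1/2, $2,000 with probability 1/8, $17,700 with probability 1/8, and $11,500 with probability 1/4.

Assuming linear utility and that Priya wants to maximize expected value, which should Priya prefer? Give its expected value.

Door C ($10,787.50)

Door A = 2/25 × 3300 + 67/100 × 10700 + 1/4 × 2700 = 264 + 7169 + 675 = 8108
Door B = 3/7 × 2900 + 3/7 × 14600 + 1/7 × 11600 = 1242.8571 + 6257.1429 + 1657.1429 = 9157.1429
Door C = 1/2 × 10900 + 1/8 × 2000 + 1/8 × 17700 + 1/4 × 11500 = 5450 + 250 + 2212.5 + 2875 = 10787.5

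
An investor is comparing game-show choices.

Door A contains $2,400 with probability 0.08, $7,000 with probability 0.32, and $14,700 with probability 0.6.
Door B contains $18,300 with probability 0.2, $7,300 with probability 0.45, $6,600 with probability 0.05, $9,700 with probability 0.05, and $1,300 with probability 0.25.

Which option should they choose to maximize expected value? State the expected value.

Door A = 0.08 × 2400 + 0.32 × 7000 + 0.6 × 14700 = 192 + 2240 + 8820 = 11252
Door B = 0.2 × 18300 + 0.45 × 7300 + 0.05 × 6600 + 0.05 × 9700 + 0.25 × 1300 = 3660 + 3285 + 330 + 485 + 325 = 8085

Door A ($11,252)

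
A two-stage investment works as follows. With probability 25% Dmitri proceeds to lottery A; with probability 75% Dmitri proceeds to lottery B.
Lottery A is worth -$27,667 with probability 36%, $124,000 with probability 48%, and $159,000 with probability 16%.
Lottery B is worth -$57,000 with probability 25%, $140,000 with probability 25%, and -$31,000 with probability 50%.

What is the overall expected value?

EV(A) = 0.36 × (-27667) + 0.48 × 124000 + 0.16 × 159000 = -9960.12 + 59520 + 25440 = 74999.88
EV(B) = 0.25 × (-57000) + 0.25 × 140000 + 0.5 × (-31000) = -14250 + 35000 − 15500 = 5250
Overall = 0.25 × 74999.88 + 0.75 × 5250 = 18749.97 + 3937.5 = 22687.47

$22,687.47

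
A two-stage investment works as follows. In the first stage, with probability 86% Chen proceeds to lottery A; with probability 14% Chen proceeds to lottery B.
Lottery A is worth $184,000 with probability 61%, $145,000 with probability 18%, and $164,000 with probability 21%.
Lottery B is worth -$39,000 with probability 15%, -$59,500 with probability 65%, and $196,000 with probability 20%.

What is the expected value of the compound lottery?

EV(A) = 0.61 × 184000 + 0.18 × 145000 + 0.21 × 164000 = 112240 + 26100 + 34440 = 172780
EV(B) = 0.15 × (-39000) + 0.65 × (-59500) + 0.2 × 196000 = -5850 − 38675 + 39200 = -5325
Overall = 0.86 × 172780 + 0.14 × (-5325) = 148590.8 − 745.5 = 147845.3

$147,845.30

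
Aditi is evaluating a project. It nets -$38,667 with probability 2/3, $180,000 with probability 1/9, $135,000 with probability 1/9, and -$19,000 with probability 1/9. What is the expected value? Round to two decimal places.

$7,110.89

EV = 2/3 × (-38667) + 1/9 × 180000 + 1/9 × 135000 + 1/9 × (-19000) = -25778 + 20000 + 15000 − 2111.1111 = 7110.8889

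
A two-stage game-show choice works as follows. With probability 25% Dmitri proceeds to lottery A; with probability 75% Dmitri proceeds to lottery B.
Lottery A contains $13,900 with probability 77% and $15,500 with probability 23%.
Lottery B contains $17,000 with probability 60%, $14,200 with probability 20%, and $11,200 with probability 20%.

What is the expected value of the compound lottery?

EV(A) = 0.77 × 13900 + 0.23 × 15500 = 10703 + 3565 = 14268
EV(B) = 0.6 × 17000 + 0.2 × 14200 + 0.2 × 11200 = 10200 + 2840 + 2240 = 15280
Overall = 0.25 × 14268 + 0.75 × 15280 = 3567 + 11460 = 15027

$15,027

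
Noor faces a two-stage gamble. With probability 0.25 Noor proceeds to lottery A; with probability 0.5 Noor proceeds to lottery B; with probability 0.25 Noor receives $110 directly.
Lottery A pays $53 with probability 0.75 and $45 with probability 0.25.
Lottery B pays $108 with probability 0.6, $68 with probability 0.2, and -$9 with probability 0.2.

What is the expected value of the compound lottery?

$78.55

EV(A) = 0.75 × 53 + 0.25 × 45 = 39.75 + 11.25 = 51
EV(B) = 0.6 × 108 + 0.2 × 68 + 0.2 × (-9) = 64.8 + 13.6 − 1.8 = 76.6
Branch C: 110 (certain)
Overall = 0.25 × 51 + 0.5 × 76.6 + 0.25 × 110 = 12.75 + 38.3 + 27.5 = 78.55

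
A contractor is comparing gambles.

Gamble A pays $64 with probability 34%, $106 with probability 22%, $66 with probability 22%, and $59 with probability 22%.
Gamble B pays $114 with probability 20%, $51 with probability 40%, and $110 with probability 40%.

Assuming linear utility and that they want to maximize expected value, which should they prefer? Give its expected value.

Gamble A = 0.34 × 64 + 0.22 × 106 + 0.22 × 66 + 0.22 × 59 = 21.76 + 23.32 + 14.52 + 12.98 = 72.58
Gamble B = 0.2 × 114 + 0.4 × 51 + 0.4 × 110 = 22.8 + 20.4 + 44 = 87.2

Gamble B ($87.20)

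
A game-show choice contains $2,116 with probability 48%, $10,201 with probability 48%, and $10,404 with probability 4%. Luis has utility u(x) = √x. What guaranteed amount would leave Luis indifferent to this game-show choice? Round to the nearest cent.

E[u] = 0.48·√2116 + 0.48·√10201 + 0.04·√10404 = 0.48·46 + 0.48·101 + 0.04·102 = 74.64
CE = (74.64)² = 5571.1296

$5,571.13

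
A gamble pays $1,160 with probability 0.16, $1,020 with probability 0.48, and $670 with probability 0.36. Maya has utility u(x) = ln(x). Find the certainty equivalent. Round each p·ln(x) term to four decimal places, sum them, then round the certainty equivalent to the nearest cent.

$894.98

E[u] = 0.16·ln(1160) + 0.48·ln(1020) + 0.36·ln(670) = 1.1290 + 3.3252 + 2.3426 = 6.7968
CE = e^6.7968 ≈ 894.98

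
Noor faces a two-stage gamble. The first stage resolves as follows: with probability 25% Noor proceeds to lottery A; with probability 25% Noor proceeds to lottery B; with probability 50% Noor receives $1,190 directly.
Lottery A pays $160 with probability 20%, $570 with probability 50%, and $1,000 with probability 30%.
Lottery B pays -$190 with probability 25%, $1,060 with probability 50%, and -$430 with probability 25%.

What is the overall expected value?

EV(A) = 0.2 × 160 + 0.5 × 570 + 0.3 × 1000 = 32 + 285 + 300 = 617
EV(B) = 0.25 × (-190) + 0.5 × 1060 + 0.25 × (-430) = -47.5 + 530 − 107.5 = 375
Branch C: 1190 (certain)
Overall = 0.25 × 617 + 0.25 × 375 + 0.5 × 1190 = 154.25 + 93.75 + 595 = 843

$843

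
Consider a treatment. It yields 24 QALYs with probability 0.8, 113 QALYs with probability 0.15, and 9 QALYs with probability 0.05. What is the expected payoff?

36.6 QALYs

EV = 0.8 × 24 + 0.15 × 113 + 0.05 × 9 = 19.2 + 16.95 + 0.45 = 36.6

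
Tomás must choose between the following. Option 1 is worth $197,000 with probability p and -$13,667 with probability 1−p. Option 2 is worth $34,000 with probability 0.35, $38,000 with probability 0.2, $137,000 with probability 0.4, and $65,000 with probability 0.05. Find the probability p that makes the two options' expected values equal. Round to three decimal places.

p = 0.433

EV(Option 2) = 0.35 × 34000 + 0.2 × 38000 + 0.4 × 137000 + 0.05 × 65000 = 11900 + 7600 + 54800 + 3250 = 77550
p·197000 + (1−p)·(-13667) = 77550
210667p − 13667 = 77550
p = (77550 + 13667) / 210667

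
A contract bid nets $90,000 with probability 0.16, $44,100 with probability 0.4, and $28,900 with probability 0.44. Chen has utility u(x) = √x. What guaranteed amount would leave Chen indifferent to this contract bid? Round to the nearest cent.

E[u] = 0.16·√90000 + 0.4·√44100 + 0.44·√28900 = 0.16·300 + 0.4·210 + 0.44·170 = 206.8
CE = (206.8)² = 42766.24

$42,766.24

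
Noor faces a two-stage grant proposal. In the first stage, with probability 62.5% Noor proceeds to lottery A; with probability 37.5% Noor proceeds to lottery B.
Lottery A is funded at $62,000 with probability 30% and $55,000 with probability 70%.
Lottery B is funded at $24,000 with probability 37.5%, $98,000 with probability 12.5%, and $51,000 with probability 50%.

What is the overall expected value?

$53,218.75

EV(A) = 0.3 × 62000 + 0.7 × 55000 = 18600 + 38500 = 57100
EV(B) = 0.375 × 24000 + 0.125 × 98000 + 0.5 × 51000 = 9000 + 12250 + 25500 = 46750
Overall = 0.625 × 57100 + 0.375 × 46750 = 35687.5 + 17531.25 = 53218.75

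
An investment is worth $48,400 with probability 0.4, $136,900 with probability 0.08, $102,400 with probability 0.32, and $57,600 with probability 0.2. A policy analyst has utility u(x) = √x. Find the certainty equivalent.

$71,824

E[u] = 0.4·√48400 + 0.08·√136900 + 0.32·√102400 + 0.2·√57600 = 0.4·220 + 0.08·370 + 0.32·320 + 0.2·240 = 268
CE = (268)² = 71824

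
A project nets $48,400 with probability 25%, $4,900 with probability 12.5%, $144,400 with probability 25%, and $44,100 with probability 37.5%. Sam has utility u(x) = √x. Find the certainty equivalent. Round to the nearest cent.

E[u] = 0.25·√48400 + 0.125·√4900 + 0.25·√144400 + 0.375·√44100 = 0.25·220 + 0.125·70 + 0.25·380 + 0.375·210 = 237.5
CE = (237.5)² = 56406.25

$56,406.25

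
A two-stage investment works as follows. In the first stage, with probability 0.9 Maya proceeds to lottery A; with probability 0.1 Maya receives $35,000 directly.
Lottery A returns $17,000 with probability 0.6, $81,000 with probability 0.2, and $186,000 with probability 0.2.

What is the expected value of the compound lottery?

EV(A) = 0.6 × 17000 + 0.2 × 81000 + 0.2 × 186000 = 10200 + 16200 + 37200 = 63600
Branch B: 35000 (certain)
Overall = 0.9 × 63600 + 0.1 × 35000 = 57240 + 3500 = 60740

$60,740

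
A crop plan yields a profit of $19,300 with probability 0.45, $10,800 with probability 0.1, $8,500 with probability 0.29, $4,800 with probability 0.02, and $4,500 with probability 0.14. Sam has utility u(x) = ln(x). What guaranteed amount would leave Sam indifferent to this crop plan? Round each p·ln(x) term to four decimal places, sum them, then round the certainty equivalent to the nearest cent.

$11,387.82

E[u] = 0.45·ln(19300) + 0.1·ln(10800) + 0.29·ln(8500) + 0.02·ln(4800) + 0.14·ln(4500) = 4.4405 + 0.9287 + 2.6239 + 0.1695 + 1.1777 = 9.3403
CE = e^9.3403 ≈ 11387.82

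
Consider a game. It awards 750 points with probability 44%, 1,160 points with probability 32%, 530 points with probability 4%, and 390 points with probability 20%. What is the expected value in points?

800.4 points

EV = 0.44 × 750 + 0.32 × 1160 + 0.04 × 530 + 0.2 × 390 = 330 + 371.2 + 21.2 + 78 = 800.4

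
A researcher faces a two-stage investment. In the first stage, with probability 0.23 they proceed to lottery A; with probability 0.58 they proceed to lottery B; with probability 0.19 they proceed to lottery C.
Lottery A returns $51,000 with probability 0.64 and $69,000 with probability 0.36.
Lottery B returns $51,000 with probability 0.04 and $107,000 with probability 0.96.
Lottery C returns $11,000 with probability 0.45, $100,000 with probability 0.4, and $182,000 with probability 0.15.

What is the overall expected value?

EV(A) = 0.64 × 51000 + 0.36 × 69000 = 32640 + 24840 = 57480
EV(B) = 0.04 × 51000 + 0.96 × 107000 = 2040 + 102720 = 104760
EV(C) = 0.45 × 11000 + 0.4 × 100000 + 0.15 × 182000 = 4950 + 40000 + 27300 = 72250
Overall = 0.23 × 57480 + 0.58 × 104760 + 0.19 × 72250 = 13220.4 + 60760.8 + 13727.5 = 87708.7

$87,708.70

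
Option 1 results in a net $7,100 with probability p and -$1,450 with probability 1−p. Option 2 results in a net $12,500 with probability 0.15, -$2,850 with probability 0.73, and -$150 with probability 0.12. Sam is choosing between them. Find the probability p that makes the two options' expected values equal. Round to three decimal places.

EV(Option 2) = 0.15 × 12500 + 0.73 × (-2850) + 0.12 × (-150) = 1875 − 2080.5 − 18 = -223.5
p·7100 + (1−p)·(-1450) = -223.5
8550p − 1450 = -223.5
p = (-223.5 + 1450) / 8550

p = 0.143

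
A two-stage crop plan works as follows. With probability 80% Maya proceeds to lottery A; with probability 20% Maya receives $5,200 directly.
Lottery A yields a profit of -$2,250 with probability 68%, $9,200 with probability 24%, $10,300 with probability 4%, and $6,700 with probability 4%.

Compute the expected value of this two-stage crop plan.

$2,126.40

EV(A) = 0.68 × (-2250) + 0.24 × 9200 + 0.04 × 10300 + 0.04 × 6700 = -1530 + 2208 + 412 + 268 = 1358
Branch B: 5200 (certain)
Overall = 0.8 × 1358 + 0.2 × 5200 = 1086.4 + 1040 = 2126.4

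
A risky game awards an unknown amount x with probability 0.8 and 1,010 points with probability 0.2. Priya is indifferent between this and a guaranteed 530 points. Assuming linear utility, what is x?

x = 410 points

0.8·x + 0.2·1010 = 530
0.8·x = 530 − 202 = 328
x = 328 / 0.8 = 410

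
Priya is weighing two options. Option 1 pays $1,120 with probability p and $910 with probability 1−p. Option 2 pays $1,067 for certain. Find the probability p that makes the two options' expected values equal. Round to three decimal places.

p·1120 + (1−p)·910 = 1067
210p + 910 = 1067
p = (1067 − 910) / 210

p = 0.748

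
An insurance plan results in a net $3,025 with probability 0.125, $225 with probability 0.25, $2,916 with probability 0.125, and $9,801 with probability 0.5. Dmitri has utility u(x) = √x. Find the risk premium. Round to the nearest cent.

$1,227.11

E[u] = 0.125·√3025 + 0.25·√225 + 0.125·√2916 + 0.5·√9801 = 0.125·55 + 0.25·15 + 0.125·54 + 0.5·99 = 66.875
CE = (66.875)² = 4472.265625
Risk premium = EV − CE = 5699.375 − 4472.265625 = 1227.109375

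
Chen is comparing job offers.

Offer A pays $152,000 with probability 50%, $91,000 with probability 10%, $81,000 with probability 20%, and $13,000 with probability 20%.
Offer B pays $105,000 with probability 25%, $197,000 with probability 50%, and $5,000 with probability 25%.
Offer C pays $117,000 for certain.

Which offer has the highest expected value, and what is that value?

Offer A = 0.5 × 152000 + 0.1 × 91000 + 0.2 × 81000 + 0.2 × 13000 = 76000 + 9100 + 16200 + 2600 = 103900
Offer B = 0.25 × 105000 + 0.5 × 197000 + 0.25 × 5000 = 26250 + 98500 + 1250 = 126000
Offer C: 117000 (certain)

Offer B ($126,000)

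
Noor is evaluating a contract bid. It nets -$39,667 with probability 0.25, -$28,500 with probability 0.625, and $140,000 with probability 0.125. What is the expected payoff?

EV = 0.25 × (-39667) + 0.625 × (-28500) + 0.125 × 140000 = -9916.75 − 17812.5 + 17500 = -10229.25

-$10,229.25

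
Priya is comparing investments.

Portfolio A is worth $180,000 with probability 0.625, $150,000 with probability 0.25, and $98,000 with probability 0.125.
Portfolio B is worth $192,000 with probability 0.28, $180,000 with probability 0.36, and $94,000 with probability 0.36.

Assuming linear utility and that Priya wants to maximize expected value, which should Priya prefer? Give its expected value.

Portfolio A = 0.625 × 180000 + 0.25 × 150000 + 0.125 × 98000 = 112500 + 37500 + 12250 = 162250
Portfolio B = 0.28 × 192000 + 0.36 × 180000 + 0.36 × 94000 = 53760 + 64800 + 33840 = 152400

Portfolio A ($162,250)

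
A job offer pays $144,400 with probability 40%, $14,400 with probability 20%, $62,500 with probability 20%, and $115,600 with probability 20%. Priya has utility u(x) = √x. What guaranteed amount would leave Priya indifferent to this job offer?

E[u] = 0.4·√144400 + 0.2·√14400 + 0.2·√62500 + 0.2·√115600 = 0.4·380 + 0.2·120 + 0.2·250 + 0.2·340 = 294
CE = (294)² = 86436

$86,436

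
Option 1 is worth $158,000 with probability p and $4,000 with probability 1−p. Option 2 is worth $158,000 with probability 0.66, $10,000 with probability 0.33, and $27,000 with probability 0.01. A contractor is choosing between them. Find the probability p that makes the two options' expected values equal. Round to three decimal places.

p = 0.674

EV(Option 2) = 0.66 × 158000 + 0.33 × 10000 + 0.01 × 27000 = 104280 + 3300 + 270 = 107850
p·158000 + (1−p)·4000 = 107850
154000p + 4000 = 107850
p = (107850 − 4000) / 154000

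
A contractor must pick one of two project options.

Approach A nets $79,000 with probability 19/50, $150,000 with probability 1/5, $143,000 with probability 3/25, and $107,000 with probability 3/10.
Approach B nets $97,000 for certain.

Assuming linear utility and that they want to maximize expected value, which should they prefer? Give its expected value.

Approach A = 19/50 × 79000 + 1/5 × 150000 + 3/25 × 143000 + 3/10 × 107000 = 30020 + 30000 + 17160 + 32100 = 109280
Approach B: 97000 (certain)

Approach A ($109,280)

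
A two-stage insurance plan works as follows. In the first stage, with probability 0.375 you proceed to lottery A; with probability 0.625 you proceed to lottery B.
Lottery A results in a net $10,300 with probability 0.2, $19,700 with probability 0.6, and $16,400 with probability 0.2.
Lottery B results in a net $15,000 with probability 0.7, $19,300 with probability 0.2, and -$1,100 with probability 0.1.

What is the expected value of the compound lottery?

$15,341.25

EV(A) = 0.2 × 10300 + 0.6 × 19700 + 0.2 × 16400 = 2060 + 11820 + 3280 = 17160
EV(B) = 0.7 × 15000 + 0.2 × 19300 + 0.1 × (-1100) = 10500 + 3860 − 110 = 14250
Overall = 0.375 × 17160 + 0.625 × 14250 = 6435 + 8906.25 = 15341.25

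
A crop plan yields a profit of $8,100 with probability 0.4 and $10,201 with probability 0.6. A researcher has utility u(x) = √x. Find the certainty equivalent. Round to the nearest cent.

E[u] = 0.4·√8100 + 0.6·√10201 = 0.4·90 + 0.6·101 = 96.6
CE = (96.6)² = 9331.56

$9,331.56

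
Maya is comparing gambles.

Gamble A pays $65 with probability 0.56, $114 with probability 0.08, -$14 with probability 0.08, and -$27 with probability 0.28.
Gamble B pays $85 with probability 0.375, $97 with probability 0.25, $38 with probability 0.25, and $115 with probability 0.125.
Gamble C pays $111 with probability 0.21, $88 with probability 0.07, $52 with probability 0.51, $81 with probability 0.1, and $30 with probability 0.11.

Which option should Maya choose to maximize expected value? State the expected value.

Gamble B ($80)

Gamble A = 0.56 × 65 + 0.08 × 114 + 0.08 × (-14) + 0.28 × (-27) = 36.4 + 9.12 − 1.12 − 7.56 = 36.84
Gamble B = 0.375 × 85 + 0.25 × 97 + 0.25 × 38 + 0.125 × 115 = 31.875 + 24.25 + 9.5 + 14.375 = 80
Gamble C = 0.21 × 111 + 0.07 × 88 + 0.51 × 52 + 0.1 × 81 + 0.11 × 30 = 23.31 + 6.16 + 26.52 + 8.1 + 3.3 = 67.39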